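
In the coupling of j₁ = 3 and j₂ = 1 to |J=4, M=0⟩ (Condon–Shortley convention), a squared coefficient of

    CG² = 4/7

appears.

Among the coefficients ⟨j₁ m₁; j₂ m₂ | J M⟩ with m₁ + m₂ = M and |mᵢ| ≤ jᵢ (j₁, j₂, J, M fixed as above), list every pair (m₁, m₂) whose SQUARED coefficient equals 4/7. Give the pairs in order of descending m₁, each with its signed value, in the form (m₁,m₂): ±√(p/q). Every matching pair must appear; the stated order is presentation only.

(0,0): +√(4/7)

Admissible pairs with m₁+m₂ = M = 0: (-1,1), (0,0), (1,-1)
  (m₁,m₂)=(1,-1): CG² = 3/14, CG = +√(3/14)
  (m₁,m₂)=(0,0): CG² = 4/7, CG = +√(4/7)   ← matches the target
  (m₁,m₂)=(-1,1): CG² = 3/14, CG = +√(3/14)
Pairs with CG² = 4/7: (0,0): +√(4/7)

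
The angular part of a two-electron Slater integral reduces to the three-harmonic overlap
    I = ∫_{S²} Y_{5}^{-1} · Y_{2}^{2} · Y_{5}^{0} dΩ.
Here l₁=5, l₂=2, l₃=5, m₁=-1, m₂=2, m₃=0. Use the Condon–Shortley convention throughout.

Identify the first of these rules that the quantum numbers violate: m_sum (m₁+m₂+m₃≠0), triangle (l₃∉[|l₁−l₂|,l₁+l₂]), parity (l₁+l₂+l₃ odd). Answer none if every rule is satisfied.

azimuthal sum: -1 + 2 + 0 = 1  ✗
3 ≤ 5 ≤ 7 (triangle on l)
L = 5 + 2 + 5 = 12 (even)

m_sum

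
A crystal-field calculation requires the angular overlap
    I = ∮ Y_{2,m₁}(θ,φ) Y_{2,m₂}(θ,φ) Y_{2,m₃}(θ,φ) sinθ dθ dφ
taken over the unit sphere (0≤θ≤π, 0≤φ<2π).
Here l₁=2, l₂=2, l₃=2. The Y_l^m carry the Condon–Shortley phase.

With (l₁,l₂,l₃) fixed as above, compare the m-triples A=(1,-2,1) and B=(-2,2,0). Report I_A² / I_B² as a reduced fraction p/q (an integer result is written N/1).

l's match ⇒ only the (l;m) 3-j factors differ between A and B.
A: triangle coeff Δ(2,2,2) = 1/630; Σ_t [0,0]: t=0:+1/4 = 1/4; (3j)²=3/35 [(2 2 2; 1 -2 1)], sign=-1
B: triangle coeff Δ(2,2,2) = 1/630; Σ_t [2,2]: t=2:+1/8 = 1/8; (3j)²=2/35 [(2 2 2; -2 2 0)], sign=+1
I_A²/I_B² = (3/35)/(2/35) = 3/2

3/2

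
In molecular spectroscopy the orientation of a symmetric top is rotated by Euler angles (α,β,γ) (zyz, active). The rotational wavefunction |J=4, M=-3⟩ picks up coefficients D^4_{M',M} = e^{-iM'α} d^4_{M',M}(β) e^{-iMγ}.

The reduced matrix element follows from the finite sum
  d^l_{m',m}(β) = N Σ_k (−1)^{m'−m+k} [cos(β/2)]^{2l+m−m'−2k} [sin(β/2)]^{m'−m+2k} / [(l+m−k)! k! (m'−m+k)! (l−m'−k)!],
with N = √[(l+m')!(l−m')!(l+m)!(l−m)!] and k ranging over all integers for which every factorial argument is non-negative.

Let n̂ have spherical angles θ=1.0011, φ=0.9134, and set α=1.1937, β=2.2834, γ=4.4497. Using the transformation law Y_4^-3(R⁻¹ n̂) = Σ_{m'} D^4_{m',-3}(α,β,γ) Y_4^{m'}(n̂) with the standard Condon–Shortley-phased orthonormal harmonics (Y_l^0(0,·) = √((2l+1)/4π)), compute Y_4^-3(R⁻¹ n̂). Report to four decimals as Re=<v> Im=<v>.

Re=-0.2923 Im=-0.0152

Need the full column D^4_{m',-3} for m'=−4..4 at α=1.1937, β=2.2834, γ=4.4497.
cos(β/2)=0.416049, sin(β/2)=0.909342
d^4_{-4,-3}: single k=1 term ⇒ +0.005550;  D = +0.004152-0.003683i
d^4_{-3,-3}: k∈[0..1] ⇒ +0.000898 -0.030021 = -0.029123;  D = +0.009947+0.027372i
d^4_{-2,-3}: k∈[0..1] ⇒ -0.007342 +0.105218 = +0.097876;  D = -0.097836-0.002793i
d^4_{-1,-3}: k∈[0..1] ⇒ +0.034040 -0.271024 = -0.236983;  D = +0.093514-0.217753i
d^4_{0,-3}: k∈[0..1] ⇒ -0.110910 +0.529828 = +0.418918;  D = +0.297009+0.295428i
d^4_{1,-3}: k∈[0..1] ⇒ +0.271024 -0.776826 = -0.505802;  D = -0.463686+0.202068i
d^4_{2,-3}: k∈[0..1] ⇒ -0.502639 +0.800387 = +0.297748;  D = -0.010084-0.297577i
d^4_{3,-3}: k∈[0..1] ⇒ +0.685096 -0.467540 = +0.217556;  D = -0.204867-0.073213i
d^4_{4,-3}: single k=0 term ⇒ -0.605035;  D = +0.399096-0.454742i
Y_4^{m'}(θ=1.0011,φ=0.9134) and Σ D·Y over m':
  (+0.0042-0.0037i)·(-0.1940+0.1090i)  (+0.0099+0.0274i)·(-0.3711-0.1575i)  (-0.0978-0.0028i)·(-0.0623-0.2378i)  (+0.0935-0.2178i)·(-0.1265+0.1639i)  (+0.2970+0.2954i)·(-0.2925+0.0000i)  (-0.4637+0.2021i)·(+0.1265+0.1639i)  (-0.0101-0.2976i)·(-0.0623+0.2378i)  (-0.2049-0.0732i)·(+0.3711-0.1575i)  (+0.3991-0.4547i)·(-0.1940-0.1090i)
Y_4^-3(R⁻¹ n̂) = -0.292293-0.015168i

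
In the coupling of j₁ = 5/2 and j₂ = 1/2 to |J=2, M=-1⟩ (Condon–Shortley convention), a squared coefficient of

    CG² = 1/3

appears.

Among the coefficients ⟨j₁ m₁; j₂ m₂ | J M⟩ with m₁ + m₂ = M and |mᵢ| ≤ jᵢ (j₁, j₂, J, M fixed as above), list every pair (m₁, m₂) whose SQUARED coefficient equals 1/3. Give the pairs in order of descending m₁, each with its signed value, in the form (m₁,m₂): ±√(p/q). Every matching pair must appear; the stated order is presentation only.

Admissible pairs with m₁+m₂ = M = -1: (-3/2,1/2), (-1/2,-1/2)
  (m₁,m₂)=(-1/2,-1/2): CG² = 1/3, CG = +√(1/3)   ← matches the target
  (m₁,m₂)=(-3/2,1/2): CG² = 2/3, CG = −√(2/3)
Pairs with CG² = 1/3: (-1/2,-1/2): +√(1/3)

(-1/2,-1/2): +√(1/3)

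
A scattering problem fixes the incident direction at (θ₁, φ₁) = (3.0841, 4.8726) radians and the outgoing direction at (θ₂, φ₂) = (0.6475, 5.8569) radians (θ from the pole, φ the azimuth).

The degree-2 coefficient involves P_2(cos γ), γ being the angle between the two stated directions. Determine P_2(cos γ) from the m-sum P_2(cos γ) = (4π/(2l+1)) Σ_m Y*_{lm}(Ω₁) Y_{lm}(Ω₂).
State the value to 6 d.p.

0.405812

Expand P_2 via completeness: Σ_{m} conj(Y_{2,m}) at Ω₁ times Y_{2,m} at Ω₂ —
  m=-2: (-0.00121 - 0.00040j) × (0.09248 + 0.10583j) = -0.00007 - 0.00017j  (running Σ = -0.00007 - 0.00017j)
  m=-1: (-0.00707 + 0.04375j) × (0.33841 + 0.15368j) = -0.00912 + 0.01372j  (running Σ = -0.00919 + 0.01355j)
  m=0: (0.62766 + 0.00000j) × (0.28652 + 0.00000j) = 0.17984 + 0.00000j  (running Σ = 0.17065 + 0.01355j)
  m=1: (0.00707 + 0.04375j) × (-0.33841 + 0.15368j) = -0.00912 - 0.01372j  (running Σ = 0.16154 - 0.00017j)
  m=2: (-0.00121 + 0.00040j) × (0.09248 - 0.10583j) = -0.00007 + 0.00017j  (running Σ = 0.16147 + 0.00000j)
Total Σ_m = 0.16147 + 0.00000j. Multiply by 2.513274: 0.40581 + 0.00000j. P_2(cos γ) = 0.405812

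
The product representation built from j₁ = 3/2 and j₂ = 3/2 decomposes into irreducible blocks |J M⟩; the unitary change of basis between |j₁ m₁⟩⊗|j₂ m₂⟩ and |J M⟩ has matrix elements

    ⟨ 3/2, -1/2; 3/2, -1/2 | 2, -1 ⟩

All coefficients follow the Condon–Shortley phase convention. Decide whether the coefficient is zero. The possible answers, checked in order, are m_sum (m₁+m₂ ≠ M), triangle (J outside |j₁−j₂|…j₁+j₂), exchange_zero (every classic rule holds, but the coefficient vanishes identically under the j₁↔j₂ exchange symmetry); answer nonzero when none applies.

exchange_zero

m-sum: m₁+m₂ = -1/2+(-1/2) = -1, M = -1  ✓
triangle: |j₁−j₂| = 0 ≤ J = 2 ≤ j₁+j₂ = 3  ✓
exchange: j₁=j₂ and m₁=m₂, and (−1)^(j₁+j₂−J) = (−1)^1 = −1 forces ⟨j₁m₁;j₂m₂|JM⟩ = −⟨j₂m₂;j₁m₁|JM⟩ = −⟨j₁m₁;j₂m₂|JM⟩ ⇒ the coefficient vanishes identically
Racah sum check: Σ_k collapses to 0 ⇒ CG = 0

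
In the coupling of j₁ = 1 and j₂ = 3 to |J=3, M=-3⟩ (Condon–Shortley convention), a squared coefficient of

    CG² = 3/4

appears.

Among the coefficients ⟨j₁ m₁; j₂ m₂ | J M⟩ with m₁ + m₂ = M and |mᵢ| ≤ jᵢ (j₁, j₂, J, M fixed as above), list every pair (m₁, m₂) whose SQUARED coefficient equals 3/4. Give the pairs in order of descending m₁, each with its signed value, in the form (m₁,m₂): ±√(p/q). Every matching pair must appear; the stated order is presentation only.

Admissible pairs with m₁+m₂ = M = -3: (-1,-2), (0,-3)
  (m₁,m₂)=(0,-3): CG² = 3/4, CG = +√(3/4)   ← matches the target
  (m₁,m₂)=(-1,-2): CG² = 1/4, CG = −√(1/4)
Pairs with CG² = 3/4: (0,-3): +√(3/4)

(0,-3): +√(3/4)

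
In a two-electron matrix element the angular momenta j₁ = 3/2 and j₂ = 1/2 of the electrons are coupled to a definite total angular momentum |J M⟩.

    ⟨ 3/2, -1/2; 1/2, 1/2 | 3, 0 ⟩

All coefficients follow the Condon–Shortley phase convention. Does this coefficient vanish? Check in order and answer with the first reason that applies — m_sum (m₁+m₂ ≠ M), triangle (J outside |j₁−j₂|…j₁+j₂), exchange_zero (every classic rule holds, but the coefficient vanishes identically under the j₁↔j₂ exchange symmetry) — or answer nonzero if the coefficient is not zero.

triangle

m-sum: m₁+m₂ = -1/2+1/2 = 0, M = 0  ✓
triangle: need |j₁−j₂| ≤ J ≤ j₁+j₂, i.e. J ∈ [1, 2]; J = 3 is outside ✗ ⇒ coefficient is 0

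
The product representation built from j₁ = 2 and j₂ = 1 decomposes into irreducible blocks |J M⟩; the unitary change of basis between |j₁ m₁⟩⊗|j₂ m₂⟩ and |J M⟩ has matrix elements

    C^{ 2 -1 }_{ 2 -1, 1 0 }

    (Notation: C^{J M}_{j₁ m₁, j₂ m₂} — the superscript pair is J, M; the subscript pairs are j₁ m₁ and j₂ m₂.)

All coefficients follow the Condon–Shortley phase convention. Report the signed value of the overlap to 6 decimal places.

√[5·1!3!1!/6! · 1!3!1!1!1!3!] = √(3/2)
  +(−1)^0/∏(0,1,3,1,0,0)! = 1/6  (running 1/6)
  +(−1)^1/∏(1,0,2,0,1,1)! = -1/2  (running -1/3)
⟨..|..⟩ = √(3/2)·(-1/3) = -0.408248

-0.408248  (= −√(1/6))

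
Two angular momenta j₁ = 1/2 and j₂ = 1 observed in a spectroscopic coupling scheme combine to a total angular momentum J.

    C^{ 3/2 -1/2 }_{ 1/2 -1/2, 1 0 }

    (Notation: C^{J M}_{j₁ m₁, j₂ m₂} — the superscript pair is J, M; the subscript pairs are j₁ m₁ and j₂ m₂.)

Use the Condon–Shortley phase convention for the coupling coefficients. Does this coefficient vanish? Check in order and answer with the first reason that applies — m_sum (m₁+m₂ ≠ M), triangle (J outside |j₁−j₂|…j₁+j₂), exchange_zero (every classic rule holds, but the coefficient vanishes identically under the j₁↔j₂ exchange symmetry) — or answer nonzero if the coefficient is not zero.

m-sum: m₁+m₂ = -1/2+0 = -1/2, M = -1/2  ✓
triangle: |j₁−j₂| = 1/2 ≤ J = 3/2 ≤ j₁+j₂ = 3/2  ✓
exchange: j₁≠j₂ or m₁≠m₂ — the exchange symmetry imposes no constraint here
value check: CG = +√(2/3) = +0.816497 ≠ 0

nonzero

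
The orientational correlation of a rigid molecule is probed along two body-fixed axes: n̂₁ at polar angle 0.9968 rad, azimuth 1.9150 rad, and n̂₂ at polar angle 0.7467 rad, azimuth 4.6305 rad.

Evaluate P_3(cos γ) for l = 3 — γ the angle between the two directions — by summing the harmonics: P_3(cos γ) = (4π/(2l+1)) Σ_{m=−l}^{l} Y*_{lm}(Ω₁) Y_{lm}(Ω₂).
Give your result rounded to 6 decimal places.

0.176861

Addition theorem: P_3(cos γ) = (4π/7) Σ_m Y*_{lm}(Ω₁) Y_{lm}(Ω₂), m = −3…3:
  m=-3: Y*=+0.212135-0.126637i  Y=+0.031796-0.126813i  product -0.009314-0.030928i
  m=-2: Y*=-0.302196-0.248605i  Y=-0.341407-0.056420i  product +0.089145+0.101926i
  m=-1: Y*=-0.043427+0.121144i  Y=-0.030404+0.370451i  product -0.043558-0.019771i
  m=+0: Y*=-0.309175-0.000000i  Y=-0.084002+0.000000i  product +0.025971+0.000000i
  m=+1: Y*=+0.043427+0.121144i  Y=+0.030404+0.370451i  product -0.043558+0.019771i
  m=+2: Y*=-0.302196+0.248605i  Y=-0.341407+0.056420i  product +0.089145-0.101926i
  m=+3: Y*=-0.212135-0.126637i  Y=-0.031796-0.126813i  product -0.009314+0.030928i
Accumulated sum +0.098519+0.000000i; after 4π/(2l+1) scaling, +0.176861+0.000000i ⇒ P_3 = 0.176861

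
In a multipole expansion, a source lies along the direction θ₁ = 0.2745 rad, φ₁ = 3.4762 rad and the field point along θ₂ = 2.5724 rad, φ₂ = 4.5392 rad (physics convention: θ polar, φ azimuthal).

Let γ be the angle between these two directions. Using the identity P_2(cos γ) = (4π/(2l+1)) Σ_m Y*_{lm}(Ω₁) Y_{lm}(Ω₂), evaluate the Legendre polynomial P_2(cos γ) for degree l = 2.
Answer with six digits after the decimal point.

Expand P_2 via completeness: Σ_{m} conj(Y_{2,m}) at Ω₁ times Y_{2,m} at Ω₂ —
  m=-2: Y*=(0.022260, 0.017607)  Y=(-0.105537, -0.038091)  product (-0.001679, -0.002706)
  m=-1: Y*=(-0.190392, -0.066196)  Y=(0.060438, -0.345474)  product (-0.034376, 0.061775)
  m=+0: Y*=(0.561261, -0.000000)  Y=(0.355948, 0.000000)  product (0.199780, 0.000000)
  m=+1: Y*=(0.190392, -0.066196)  Y=(-0.060438, -0.345474)  product (-0.034376, -0.061775)
  m=+2: Y*=(0.022260, -0.017607)  Y=(-0.105537, 0.038091)  product (-0.001679, 0.002706)
Σ over m = (0.127671, 0.000000); ×(4π/5) → (0.320873, 0.000000). Real part: 0.320873

0.320873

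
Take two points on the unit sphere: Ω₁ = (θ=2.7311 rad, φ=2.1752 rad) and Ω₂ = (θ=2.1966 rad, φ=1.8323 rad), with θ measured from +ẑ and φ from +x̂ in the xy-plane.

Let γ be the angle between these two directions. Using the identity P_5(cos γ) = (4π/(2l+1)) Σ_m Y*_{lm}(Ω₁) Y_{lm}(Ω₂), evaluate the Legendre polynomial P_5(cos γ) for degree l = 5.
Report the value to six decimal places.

-0.312661

Expand P_5 via completeness: Σ_{m} conj(Y_{5,m}) at Ω₁ times Y_{5,m} at Ω₂ —
  m=-5: (-0.000560-0.004664i) × (-0.156732-0.042245i) = -0.000109+0.000755i  (running Σ = -0.000109+0.000755i)
  m=-4: (+0.025569-0.022607i) × (-0.185869+0.321058i) = +0.002505+0.012411i  (running Σ = +0.002396+0.013166i)
  m=-3: (+0.140148+0.034655i) × (+0.271685+0.272167i) = +0.028644+0.047559i  (running Σ = +0.031040+0.060725i)
  m=-2: (+0.133407+0.352299i) × (+0.016556-0.009545i) = +0.005571+0.004559i  (running Σ = +0.036612+0.065284i)
  m=-1: (-0.295872+0.428414i) × (+0.089348+0.333845i) = -0.169459-0.060497i  (running Σ = -0.132848+0.004786i)
  m=0: (-0.072890-0.000000i) × (+0.109663+0.000000i) = -0.007993-0.000000i  (running Σ = -0.140841+0.004786i)
  m=1: (+0.295872+0.428414i) × (-0.089348+0.333845i) = -0.169459+0.060497i  (running Σ = -0.310300+0.065284i)
  m=2: (+0.133407-0.352299i) × (+0.016556+0.009545i) = +0.005571-0.004559i  (running Σ = -0.304729+0.060725i)
  m=3: (-0.140148+0.034655i) × (-0.271685+0.272167i) = +0.028644-0.047559i  (running Σ = -0.276085+0.013166i)
  m=4: (+0.025569+0.022607i) × (-0.185869-0.321058i) = +0.002505-0.012411i  (running Σ = -0.273579+0.000755i)
  m=5: (+0.000560-0.004664i) × (+0.156732-0.042245i) = -0.000109-0.000755i  (running Σ = -0.273688+0.000000i)
Total Σ_m = -0.273688+0.000000i. Multiply by 1.142397: -0.312661+0.000000i. P_5(cos γ) = -0.312661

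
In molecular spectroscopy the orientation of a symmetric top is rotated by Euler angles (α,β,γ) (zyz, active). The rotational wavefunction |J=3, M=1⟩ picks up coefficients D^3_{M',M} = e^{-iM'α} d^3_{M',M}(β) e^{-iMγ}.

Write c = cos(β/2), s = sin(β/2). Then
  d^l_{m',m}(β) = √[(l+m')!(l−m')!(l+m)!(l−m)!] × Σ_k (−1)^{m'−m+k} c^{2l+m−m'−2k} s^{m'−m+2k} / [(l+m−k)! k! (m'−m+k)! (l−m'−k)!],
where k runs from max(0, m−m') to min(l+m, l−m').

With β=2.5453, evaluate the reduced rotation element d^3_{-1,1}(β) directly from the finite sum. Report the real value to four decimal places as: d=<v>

d=0.2273

d^3_{-1,1}(β=2.5453) via the finite sum:
Half-angle: c=0.293749, s=0.955883. N=√(2·24·24·2)=48.000000
k∈{2,3,4} keeps every argument non-negative
  k=2: (−1)^0·48.0000/(8)·0.2937^4·0.9559^2 = +0.040819
  k=3: (−1)^1·48.0000/(6)·0.2937^2·0.9559^4 = -0.576316
  k=4: (−1)^2·48.0000/(48)·0.2937^0·0.9559^6 = +0.762829
d^3_{-1,1}(2.5453) = +0.040819 -0.576316 +0.762829 = +0.227333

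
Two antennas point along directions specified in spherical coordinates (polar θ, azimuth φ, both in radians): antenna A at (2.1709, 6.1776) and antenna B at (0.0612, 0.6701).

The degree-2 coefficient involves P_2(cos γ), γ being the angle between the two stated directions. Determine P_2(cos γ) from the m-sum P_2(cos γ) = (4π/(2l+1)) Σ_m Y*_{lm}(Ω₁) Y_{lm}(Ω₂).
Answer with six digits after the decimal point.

Term-by-term m-sum for l=2 (normalisation 4π/5 = 2.513274):
  m=-2: (+0.257240-0.055144i) × (+0.000330-0.001407i) = +0.000007-0.000380i  (running Σ = +0.000007-0.000380i)
  m=-1: (-0.358047+0.037946i) × (+0.036964-0.029291i) = -0.012123+0.011890i  (running Σ = -0.012116+0.011510i)
  m=0: (-0.013640-0.000000i) × (+0.627244+0.000000i) = -0.008555-0.000000i  (running Σ = -0.020671+0.011510i)
  m=1: (+0.358047+0.037946i) × (-0.036964-0.029291i) = -0.012123-0.011890i  (running Σ = -0.032795-0.000380i)
  m=2: (+0.257240+0.055144i) × (+0.000330+0.001407i) = +0.000007+0.000380i  (running Σ = -0.032787-0.000000i)
Accumulated sum -0.032787-0.000000i; after 4π/(2l+1) scaling, -0.082403-0.000000i ⇒ P_2 = -0.082403

-0.082403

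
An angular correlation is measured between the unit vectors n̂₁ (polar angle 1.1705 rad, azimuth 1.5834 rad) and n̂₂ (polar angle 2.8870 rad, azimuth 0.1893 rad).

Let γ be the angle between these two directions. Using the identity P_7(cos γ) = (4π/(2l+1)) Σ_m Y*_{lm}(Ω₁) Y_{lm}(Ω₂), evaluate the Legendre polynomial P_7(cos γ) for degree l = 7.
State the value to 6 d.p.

0.159998

Expand P_7 via completeness: Σ_{m} conj(Y_{7,m}) at Ω₁ times Y_{7,m} at Ω₂ —
  m=-7: Y*=+0.024756-0.279866i  Y=+0.000008-0.000031i  product -0.000009-0.000003i
  m=-6: Y*=-0.443557-0.033607i  Y=-0.000195+0.000419i  product +0.000100-0.000179i
  m=-5: Y*=-0.014913+0.236333i  Y=+0.002429-0.003371i  product +0.000761+0.000624i
  m=-4: Y*=-0.210761-0.010634i  Y=-0.019054+0.018008i  product +0.004207-0.003593i
  m=-3: Y*=-0.012168+0.321661i  Y=+0.099260-0.063329i  product +0.019163+0.032698i
  m=-2: Y*=-0.082363-0.002077i  Y=-0.333863+0.132808i  product +0.027774-0.010245i
  m=-1: Y*=-0.004143+0.328690i  Y=+0.626850-0.120101i  product +0.036879+0.206537i
  m=+0: Y*=-0.043730-0.000000i  Y=-0.302638+0.000000i  product +0.013234+0.000000i
  m=+1: Y*=+0.004143+0.328690i  Y=-0.626850-0.120101i  product +0.036879-0.206537i
  m=+2: Y*=-0.082363+0.002077i  Y=-0.333863-0.132808i  product +0.027774+0.010245i
  m=+3: Y*=+0.012168+0.321661i  Y=-0.099260-0.063329i  product +0.019163-0.032698i
  m=+4: Y*=-0.210761+0.010634i  Y=-0.019054-0.018008i  product +0.004207+0.003593i
  m=+5: Y*=+0.014913+0.236333i  Y=-0.002429-0.003371i  product +0.000761-0.000624i
  m=+6: Y*=-0.443557+0.033607i  Y=-0.000195-0.000419i  product +0.000100+0.000179i
  m=+7: Y*=-0.024756-0.279866i  Y=-0.000008-0.000031i  product -0.000009+0.000003i
Accumulated sum +0.190984+0.000000i; after 4π/(2l+1) scaling, +0.159998+0.000000i ⇒ P_7 = 0.159998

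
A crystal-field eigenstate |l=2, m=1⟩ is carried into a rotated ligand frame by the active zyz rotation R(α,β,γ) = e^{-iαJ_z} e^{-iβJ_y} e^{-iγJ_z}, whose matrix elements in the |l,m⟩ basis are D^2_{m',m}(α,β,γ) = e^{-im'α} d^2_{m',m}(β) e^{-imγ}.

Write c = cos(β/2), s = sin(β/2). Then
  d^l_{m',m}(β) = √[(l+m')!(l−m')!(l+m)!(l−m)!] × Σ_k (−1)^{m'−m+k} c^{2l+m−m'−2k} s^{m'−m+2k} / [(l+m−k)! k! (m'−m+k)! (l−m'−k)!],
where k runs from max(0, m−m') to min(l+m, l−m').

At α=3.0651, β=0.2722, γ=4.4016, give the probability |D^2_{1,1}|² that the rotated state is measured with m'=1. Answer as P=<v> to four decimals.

D^2_{1,1}(3.0651,0.2722,4.4016) = e^{-i·1·3.0651}·d^2_{1,1}(0.2722)·e^{-i·1·4.4016}. Compute d first:
Half-angle: c=0.990753, s=0.135680. N=√(6·1·6·1)=6.000000
The bounds max(0,m−m')=0 and min(l+m,l−m')=1 give 2 terms
  k=0: (−1)^0·6.0000/(6)·0.9908^4·0.1357^0 = +0.963521
  k=1: (−1)^1·6.0000/(2)·0.9908^2·0.1357^2 = -0.054211
d^2_{1,1}(0.2722) = +0.963521 -0.054211 = +0.909310
|D^2_{1,1}|² = |d^2_{1,1}(β)|² = (+0.909310)² = 0.826845 (the z-rotation phases have unit modulus)

P=0.8268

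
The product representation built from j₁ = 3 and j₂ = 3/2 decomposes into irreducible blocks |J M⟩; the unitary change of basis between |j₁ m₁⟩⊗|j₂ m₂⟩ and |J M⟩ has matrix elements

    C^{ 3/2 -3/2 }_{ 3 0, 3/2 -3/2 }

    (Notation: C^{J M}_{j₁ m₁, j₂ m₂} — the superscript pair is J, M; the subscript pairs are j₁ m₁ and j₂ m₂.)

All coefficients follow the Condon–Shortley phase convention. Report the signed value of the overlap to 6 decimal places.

√[4·3!3!0!/7! · 3!3!0!3!0!3!] = √(1296/35)
  +(−1)^0/∏(0,3,3,0,0,0)! = 1/36  (running 1/36)
⟨..|..⟩ = √(1296/35)·(1/36) = +0.169031

+√(1/35) = +0.169031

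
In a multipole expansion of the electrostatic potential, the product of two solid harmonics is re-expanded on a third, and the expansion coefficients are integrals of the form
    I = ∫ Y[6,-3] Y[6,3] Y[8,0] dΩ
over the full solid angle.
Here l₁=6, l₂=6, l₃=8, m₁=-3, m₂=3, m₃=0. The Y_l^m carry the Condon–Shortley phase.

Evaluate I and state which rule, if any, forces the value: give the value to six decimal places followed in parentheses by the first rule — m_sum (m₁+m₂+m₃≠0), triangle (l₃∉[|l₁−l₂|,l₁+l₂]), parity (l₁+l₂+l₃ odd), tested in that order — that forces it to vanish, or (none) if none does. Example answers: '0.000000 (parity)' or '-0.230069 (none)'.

Rules hold: Σm=0, L=20 even, 0≤8≤12.
N = 13·13·17 = 2873
Δ = 4!·8!·8!/21! = 1/1309458150
Racah Σ t=0..4: t=0:+1/49766400 t=1:−1/3110400 t=2:+1/1327104 t=3:−1/3110400 t=4:+1/49766400 = 1/6635520
⇒ 3j(6 6 8; 0 0 0)² = 350/46189, sgn +1
Racah Σ t=1..4: t=1:−1/9754214400 t=2:+1/101606400 t=3:−1/12441600 t=4:+1/12441600 = 19/1950842880
⇒ 3j(6 6 8; -3 3 0)² = 19/34034, sgn +1
4πI² = N·(3j₀)²·(3jₘ)² = 25/2057
I = +1·√(0.0121536/4π) = 0.03109911
No selection rule forces the value: the integral is nonzero (none).

0.031099 (none)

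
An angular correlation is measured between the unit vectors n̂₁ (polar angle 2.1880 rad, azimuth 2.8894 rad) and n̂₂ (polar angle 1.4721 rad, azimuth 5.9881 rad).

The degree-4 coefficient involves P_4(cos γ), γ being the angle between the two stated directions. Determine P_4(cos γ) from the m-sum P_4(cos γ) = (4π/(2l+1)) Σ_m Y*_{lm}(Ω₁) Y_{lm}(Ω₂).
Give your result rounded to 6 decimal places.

Summing Y*_{l m}(θ₁,φ₁)·Y_{l m}(θ₂,φ₂) over m ∈ [−4, 4]; prefactor 4π/(2·4+1) = 1.396263:
  m=-4: (0.104301, -0.165616) × (0.165177, 0.401318) = (0.083693, 0.014502)  (running Σ = (0.083693, 0.014502))
  m=-3: (0.285697, -0.269687) × (0.076948, 0.094084) = (0.047357, 0.006128)  (running Σ = (0.131050, 0.020629))
  m=-2: (0.261907, -0.144576) × (-0.256532, -0.171826) = (-0.092029, -0.007914)  (running Σ = (0.039020, 0.012715))
  m=-1: (-0.141687, 0.036510) × (-0.130136, -0.039556) = (0.019883, 0.000853)  (running Σ = (0.058903, 0.013569))
  m=0: (-0.330248, -0.000000) × (0.286892, 0.000000) = (-0.094746, -0.000000)  (running Σ = (-0.035842, 0.013569))
  m=1: (0.141687, 0.036510) × (0.130136, -0.039556) = (0.019883, -0.000853)  (running Σ = (-0.015960, 0.012715))
  m=2: (0.261907, 0.144576) × (-0.256532, 0.171826) = (-0.092029, 0.007914)  (running Σ = (-0.107989, 0.020629))
  m=3: (-0.285697, -0.269687) × (-0.076948, 0.094084) = (0.047357, -0.006128)  (running Σ = (-0.060632, 0.014502))
  m=4: (0.104301, 0.165616) × (0.165177, -0.401318) = (0.083693, -0.014502)  (running Σ = (0.023061, 0.000000))
Σ over m = (0.023061, 0.000000); ×(4π/9) → (0.032199, 0.000000). Real part: 0.032199

0.032199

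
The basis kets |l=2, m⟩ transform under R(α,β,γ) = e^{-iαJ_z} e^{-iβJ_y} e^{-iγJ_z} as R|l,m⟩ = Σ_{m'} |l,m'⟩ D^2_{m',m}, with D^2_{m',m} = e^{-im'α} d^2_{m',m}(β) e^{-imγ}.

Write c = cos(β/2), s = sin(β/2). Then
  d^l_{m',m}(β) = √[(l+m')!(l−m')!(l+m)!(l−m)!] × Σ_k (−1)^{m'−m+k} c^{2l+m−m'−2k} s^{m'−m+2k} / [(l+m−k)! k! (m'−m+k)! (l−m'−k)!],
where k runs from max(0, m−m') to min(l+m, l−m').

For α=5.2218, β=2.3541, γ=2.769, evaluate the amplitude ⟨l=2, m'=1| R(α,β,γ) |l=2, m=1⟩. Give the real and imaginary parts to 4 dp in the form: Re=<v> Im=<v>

Split into d^2_{1,1}(β=2.3541) × two z-phases.
c=cos(2.354100/2)=0.383651, s=sin(2.354100/2)=0.923478; N=√[6·1·6·1]=6.000000
Admissible k: 0..1 (factorial args all ≥0)
  k=0: (−1)^0·6.0000/(6)·0.3837^4·0.9235^0 = +0.021664
  k=1: (−1)^1·6.0000/(2)·0.3837^2·0.9235^2 = -0.376571
d^2_{1,1}(2.3541) = +0.021664 -0.376571 = -0.354907
Attach z-rotation phases: D = e^{-i(1)(5.2218)}·(-0.354907)·e^{-i(1)(2.7690)} = +0.048406+0.351590i

Re=0.0484 Im=0.3516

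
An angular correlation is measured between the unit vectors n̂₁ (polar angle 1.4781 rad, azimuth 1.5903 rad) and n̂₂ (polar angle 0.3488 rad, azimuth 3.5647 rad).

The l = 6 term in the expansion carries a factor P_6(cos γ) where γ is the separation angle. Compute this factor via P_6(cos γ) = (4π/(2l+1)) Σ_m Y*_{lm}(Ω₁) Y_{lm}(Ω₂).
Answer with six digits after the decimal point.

-0.298306

Expand P_6 via completeness: Σ_{m} conj(Y_{6,m}) at Ω₁ times Y_{6,m} at Ω₂ —
  m=-6: (-0.467553-0.054965i) × (-0.000634-0.000437i) = +0.000272+0.000239i  (running Σ = +0.000272+0.000239i)
  m=-5: (-0.014761+0.150884i) × (+0.003800+0.006272i) = -0.001002+0.000481i  (running Σ = -0.000730+0.000720i)
  m=-4: (-0.316675-0.024756i) × (-0.005147-0.042111i) = +0.000588+0.013463i  (running Σ = -0.000142+0.014183i)
  m=-3: (-0.010114+0.172660i) × (-0.048728+0.156705i) = -0.026564-0.009998i  (running Σ = -0.026706+0.004184i)
  m=-2: (-0.273679-0.010681i) × (+0.273431-0.308889i) = -0.078131+0.081616i  (running Σ = -0.104838+0.085800i)
  m=-1: (-0.003514+0.180149i) × (-0.512200+0.230646i) = -0.039751-0.093083i  (running Σ = -0.144588-0.007283i)
  m=0: (-0.262117-0.000000i) × (+0.074101+0.000000i) = -0.019423-0.000000i  (running Σ = -0.164011-0.007283i)
  m=1: (+0.003514+0.180149i) × (+0.512200+0.230646i) = -0.039751+0.093083i  (running Σ = -0.203762+0.085800i)
  m=2: (-0.273679+0.010681i) × (+0.273431+0.308889i) = -0.078131-0.081616i  (running Σ = -0.281894+0.004184i)
  m=3: (+0.010114+0.172660i) × (+0.048728+0.156705i) = -0.026564+0.009998i  (running Σ = -0.308457+0.014183i)
  m=4: (-0.316675+0.024756i) × (-0.005147+0.042111i) = +0.000588-0.013463i  (running Σ = -0.307870+0.000720i)
  m=5: (+0.014761+0.150884i) × (-0.003800+0.006272i) = -0.001002-0.000481i  (running Σ = -0.308872+0.000239i)
  m=6: (-0.467553+0.054965i) × (-0.000634+0.000437i) = +0.000272-0.000239i  (running Σ = -0.308600+0.000000i)
Σ over m = -0.308600+0.000000i; ×(4π/13) → -0.298306+0.000000i. Real part: -0.298306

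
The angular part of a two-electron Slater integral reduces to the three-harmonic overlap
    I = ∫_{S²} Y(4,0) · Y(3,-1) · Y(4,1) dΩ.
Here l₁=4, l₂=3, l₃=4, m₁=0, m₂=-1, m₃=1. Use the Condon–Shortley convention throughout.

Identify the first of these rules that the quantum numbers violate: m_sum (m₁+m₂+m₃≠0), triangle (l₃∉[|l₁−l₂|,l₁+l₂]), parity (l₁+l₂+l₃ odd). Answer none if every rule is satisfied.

Σmᵢ = 0  ✓
l₃∈[|l₁−l₂|,l₁+l₂]=[1,7], have l₃=4  ✓
Σlᵢ = 11 ⇒ odd  ✗

parity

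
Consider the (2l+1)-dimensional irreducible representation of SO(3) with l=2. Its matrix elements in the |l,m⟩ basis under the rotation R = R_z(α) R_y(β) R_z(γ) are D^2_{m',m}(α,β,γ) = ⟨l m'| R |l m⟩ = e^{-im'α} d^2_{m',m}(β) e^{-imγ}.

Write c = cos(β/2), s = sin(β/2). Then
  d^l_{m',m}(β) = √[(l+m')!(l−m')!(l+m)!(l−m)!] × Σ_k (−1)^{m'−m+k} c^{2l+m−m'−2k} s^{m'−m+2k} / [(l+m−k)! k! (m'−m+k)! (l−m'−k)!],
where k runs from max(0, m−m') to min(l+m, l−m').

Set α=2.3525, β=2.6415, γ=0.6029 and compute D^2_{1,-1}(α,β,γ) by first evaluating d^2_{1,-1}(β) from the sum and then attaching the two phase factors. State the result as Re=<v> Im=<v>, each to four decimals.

Re=0.1261 Im=0.6975

D^2_{1,-1}(2.3525,2.6415,0.6029) = e^{-i·1·2.3525}·d^2_{1,-1}(2.6415)·e^{-i·-1·0.6029}. Compute d first:
c=cos(2.641500/2)=0.247449, s=sin(2.641500/2)=0.968901; N=√[6·1·1·6]=6.000000
k∈{0,1} keeps every argument non-negative
  k=0: (−1)^2·6.0000/(2)·0.2474^2·0.9689^2 = +0.172445
  k=1: (−1)^3·6.0000/(6)·0.2474^0·0.9689^4 = -0.881287
d^2_{1,-1}(2.6415) = +0.172445 -0.881287 = -0.708842
D = (-0.704490-0.709714i)·(-0.708842)·(+0.823695+0.567034i) = +0.126069+0.697541i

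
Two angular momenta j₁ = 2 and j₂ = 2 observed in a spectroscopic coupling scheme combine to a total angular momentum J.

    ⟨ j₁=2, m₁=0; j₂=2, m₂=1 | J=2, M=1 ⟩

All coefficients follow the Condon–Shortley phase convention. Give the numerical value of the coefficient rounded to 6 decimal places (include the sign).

-0.267261

√[5·2!2!2!/7! · 2!2!3!1!3!1!] = √(8/7)
  +(−1)^1/∏(1,1,1,2,1,0)! = -1/2  (running -1/2)
  +(−1)^2/∏(2,0,0,1,2,1)! = 1/4  (running -1/4)
⟨..|..⟩ = √(8/7)·(-1/4) = -0.267261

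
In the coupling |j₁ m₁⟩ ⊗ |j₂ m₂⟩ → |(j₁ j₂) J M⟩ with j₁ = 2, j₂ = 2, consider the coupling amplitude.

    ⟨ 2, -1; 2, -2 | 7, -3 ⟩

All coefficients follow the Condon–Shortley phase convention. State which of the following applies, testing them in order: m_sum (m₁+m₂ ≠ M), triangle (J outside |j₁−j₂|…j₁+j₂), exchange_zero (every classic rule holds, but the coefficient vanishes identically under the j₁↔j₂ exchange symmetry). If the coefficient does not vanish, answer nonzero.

triangle

m-sum: m₁+m₂ = -1+(-2) = -3, M = -3  ✓
triangle: need |j₁−j₂| ≤ J ≤ j₁+j₂, i.e. J ∈ [0, 4]; J = 7 is outside ✗ ⇒ coefficient is 0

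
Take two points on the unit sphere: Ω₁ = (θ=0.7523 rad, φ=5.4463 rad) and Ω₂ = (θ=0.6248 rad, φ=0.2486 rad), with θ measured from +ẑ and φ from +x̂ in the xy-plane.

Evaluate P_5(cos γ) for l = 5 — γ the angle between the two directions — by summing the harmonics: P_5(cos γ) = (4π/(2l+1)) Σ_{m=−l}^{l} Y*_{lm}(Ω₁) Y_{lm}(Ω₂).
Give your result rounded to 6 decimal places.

-0.416802

Summing Y*_{l m}(θ₁,φ₁)·Y_{l m}(θ₂,φ₂) over m ∈ [−5, 5]; prefactor 4π/(2·5+1) = 1.142397:
  m=-5: (-0.034834, 0.059730) × (0.010232, -0.030090) = (0.001441, 0.001659)  (running Σ = (0.001441, 0.001659))
  m=-4: (-0.228694, 0.047777) × (0.075952, -0.116843) = (-0.011787, 0.030350)  (running Σ = (-0.010347, 0.032009))
  m=-3: (-0.338473, -0.247271) × (0.250248, -0.231174) = (-0.141865, 0.016367)  (running Σ = (-0.152211, 0.048377))
  m=-2: (-0.035588, -0.344377) × (0.402439, -0.218392) = (-0.089531, -0.130818)  (running Σ = (-0.241743, -0.082442))
  m=-1: (-0.072634, 0.080527) × (0.159470, -0.040482) = (-0.008323, 0.015782)  (running Σ = (-0.250066, -0.066660))
  m=0: (-0.376782, -0.000000) × (-0.359048, 0.000000) = (0.135283, 0.000000)  (running Σ = (-0.114783, -0.066660))
  m=1: (0.072634, 0.080527) × (-0.159470, -0.040482) = (-0.008323, -0.015782)  (running Σ = (-0.123106, -0.082442))
  m=2: (-0.035588, 0.344377) × (0.402439, 0.218392) = (-0.089531, 0.130818)  (running Σ = (-0.212637, 0.048377))
  m=3: (0.338473, -0.247271) × (-0.250248, -0.231174) = (-0.141865, -0.016367)  (running Σ = (-0.354502, 0.032009))
  m=4: (-0.228694, -0.047777) × (0.075952, 0.116843) = (-0.011787, -0.030350)  (running Σ = (-0.366289, 0.001659))
  m=5: (0.034834, 0.059730) × (-0.010232, -0.030090) = (0.001441, -0.001659)  (running Σ = (-0.364848, 0.000000))
Accumulated sum (-0.364848, 0.000000); after 4π/(2l+1) scaling, (-0.416802, 0.000000) ⇒ P_5 = -0.416802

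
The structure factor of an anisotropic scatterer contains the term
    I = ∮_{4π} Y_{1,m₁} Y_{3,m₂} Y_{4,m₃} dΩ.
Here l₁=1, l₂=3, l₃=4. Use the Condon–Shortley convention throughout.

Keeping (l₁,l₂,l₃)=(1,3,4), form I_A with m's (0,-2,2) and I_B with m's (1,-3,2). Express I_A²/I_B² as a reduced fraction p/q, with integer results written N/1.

12/1

Shared (l₁,l₂,l₃)=(1,3,4): N and (l;000)² cancel in I_A²/I_B².
A: Δ = 0!·2!·6!/9! = 1/252; Racah Σ t=0..0: t=0:+1/120 = 1/120; ⇒ 3j(1 3 4; 0 -2 2)² = 1/21, sgn +1
B: Δ = 0!·2!·6!/9! = 1/252; Racah Σ t=0..0: t=0:+1/1440 = 1/1440; ⇒ 3j(1 3 4; 1 -3 2)² = 1/252, sgn +1
I_A²/I_B² = (1/21)/(1/252) = 12/1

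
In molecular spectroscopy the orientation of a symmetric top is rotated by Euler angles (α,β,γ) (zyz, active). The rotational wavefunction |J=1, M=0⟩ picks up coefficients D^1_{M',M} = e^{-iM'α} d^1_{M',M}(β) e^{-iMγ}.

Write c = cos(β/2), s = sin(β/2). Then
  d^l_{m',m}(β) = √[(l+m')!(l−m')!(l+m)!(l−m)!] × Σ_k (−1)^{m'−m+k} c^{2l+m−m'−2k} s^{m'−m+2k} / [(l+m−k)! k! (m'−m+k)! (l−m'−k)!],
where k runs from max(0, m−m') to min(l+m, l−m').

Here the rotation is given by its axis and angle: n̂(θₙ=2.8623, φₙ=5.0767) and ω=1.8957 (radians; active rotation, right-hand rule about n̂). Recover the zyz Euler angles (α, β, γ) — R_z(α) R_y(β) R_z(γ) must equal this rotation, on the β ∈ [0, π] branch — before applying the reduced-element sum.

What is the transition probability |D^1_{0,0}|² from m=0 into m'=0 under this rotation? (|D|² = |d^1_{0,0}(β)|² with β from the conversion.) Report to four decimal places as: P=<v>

P=0.8095

Axis–angle → zyz. n̂ = (sinθₙcosφₙ, sinθₙsinφₙ, cosθₙ) = (+0.098225, -0.257583, -0.961251), ω = 1.8957.
R = I cosω + sinω [n̂]ₓ + (1−cosω) n̂n̂ᵀ gives
  R = [-0.306490, +0.877582, -0.368665; -0.944337, -0.231689, +0.233555; +0.119548, +0.419727, +0.899743]
β = atan2(√(R₁₃²+R₂₃²), R₃₃) = 0.451615; α = atan2(R₂₃, R₁₃) mod 2π = 2.576894; γ = atan2(R₃₂, −R₃₁) mod 2π = 1.848272
D^1_{0,0}(2.5769,0.4516,1.8483) = e^{-i·0·2.5769}·d^1_{0,0}(0.4516)·e^{-i·0·1.8483}. Compute d first:
With c≡cos(β/2)=0.974614 and s≡sin(β/2)=0.223894, N=[1·1·1·1]^{1/2}=1.000000
Admissible k: 0..1 (factorial args all ≥0)
  k=0: (−1)^0·1.0000/(1)·0.9746^2·0.2239^0 = +0.949872
  k=1: (−1)^1·1.0000/(1)·0.9746^0·0.2239^2 = -0.050128
d^1_{0,0}(0.4516) = +0.949872 -0.050128 = +0.899743
|D^1_{0,0}|² = |d^1_{0,0}(β)|² = (+0.899743)² = 0.809538 (the z-rotation phases have unit modulus)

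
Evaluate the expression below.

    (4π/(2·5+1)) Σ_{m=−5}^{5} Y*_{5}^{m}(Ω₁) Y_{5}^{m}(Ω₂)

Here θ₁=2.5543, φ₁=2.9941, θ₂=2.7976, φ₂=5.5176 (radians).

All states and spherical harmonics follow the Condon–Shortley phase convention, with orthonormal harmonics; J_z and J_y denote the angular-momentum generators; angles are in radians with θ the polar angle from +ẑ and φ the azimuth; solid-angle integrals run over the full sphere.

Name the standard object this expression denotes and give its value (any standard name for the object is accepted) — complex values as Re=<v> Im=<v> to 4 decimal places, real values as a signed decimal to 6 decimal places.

Legendre polynomial (addition theorem), -0.228336

This sum is the spherical-harmonic addition theorem: it equals the Legendre polynomial P_l(cos γ) of the angle γ between the two directions.
Expand P_5 via completeness: Σ_{m} conj(Y_{5,m}) at Ω₁ times Y_{5,m} at Ω₂ —
  [-5]  conj(Y_{5,-5})(Ω₁) = -0.017945+0.016303i ; Y_{5,-5}(Ω₂) = -0.001566-0.001283i ; Δ = +0.000049-0.000003i
  [-4]  conj(Y_{5,-4})(Ω₁) = -0.095710+0.064079i ; Y_{5,-4}(Ω₂) = +0.017818-0.001415i ; Δ = -0.001615+0.001277i
  [-3]  conj(Y_{5,-3})(Ω₁) = -0.278527+0.131969i ; Y_{5,-3}(Ω₂) = -0.061455+0.069232i ; Δ = +0.007980-0.027393i
  [-2]  conj(Y_{5,-2})(Ω₁) = -0.447155+0.135868i ; Y_{5,-2}(Ω₂) = -0.011925-0.300776i ; Δ = +0.046198+0.132873i
  [-1]  conj(Y_{5,-1})(Ω₁) = -0.242719+0.036061i ; Y_{5,-1}(Ω₂) = +0.396158+0.380763i ; Δ = -0.109886-0.078132i
  [+0]  conj(Y_{5,0})(Ω₁) = +0.316885-0.000000i ; Y_{5,0}(Ω₂) = -0.269271+0.000000i ; Δ = -0.085328+0.000000i
  [+1]  conj(Y_{5,1})(Ω₁) = +0.242719+0.036061i ; Y_{5,1}(Ω₂) = -0.396158+0.380763i ; Δ = -0.109886+0.078132i
  [+2]  conj(Y_{5,2})(Ω₁) = -0.447155-0.135868i ; Y_{5,2}(Ω₂) = -0.011925+0.300776i ; Δ = +0.046198-0.132873i
  [+3]  conj(Y_{5,3})(Ω₁) = +0.278527+0.131969i ; Y_{5,3}(Ω₂) = +0.061455+0.069232i ; Δ = +0.007980+0.027393i
  [+4]  conj(Y_{5,4})(Ω₁) = -0.095710-0.064079i ; Y_{5,4}(Ω₂) = +0.017818+0.001415i ; Δ = -0.001615-0.001277i
  [+5]  conj(Y_{5,5})(Ω₁) = +0.017945+0.016303i ; Y_{5,5}(Ω₂) = +0.001566-0.001283i ; Δ = +0.000049+0.000003i
Total Σ_m = -0.199874-0.000000i. Multiply by 1.142397: -0.228336-0.000000i. P_5(cos γ) = -0.228336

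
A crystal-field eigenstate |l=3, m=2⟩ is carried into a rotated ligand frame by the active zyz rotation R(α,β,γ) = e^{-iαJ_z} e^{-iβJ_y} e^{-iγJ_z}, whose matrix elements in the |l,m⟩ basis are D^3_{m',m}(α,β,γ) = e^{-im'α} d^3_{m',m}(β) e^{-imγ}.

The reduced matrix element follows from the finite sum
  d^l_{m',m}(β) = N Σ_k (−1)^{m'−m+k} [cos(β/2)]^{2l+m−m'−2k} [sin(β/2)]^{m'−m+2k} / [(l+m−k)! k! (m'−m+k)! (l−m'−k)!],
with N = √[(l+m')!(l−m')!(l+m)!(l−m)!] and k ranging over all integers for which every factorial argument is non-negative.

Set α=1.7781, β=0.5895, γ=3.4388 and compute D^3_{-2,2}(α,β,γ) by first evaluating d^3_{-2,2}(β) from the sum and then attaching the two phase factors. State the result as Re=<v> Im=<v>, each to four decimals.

Re=-0.0315 Im=0.0057

First d^3_{-2,2}(β=0.5895), then the phase factors e^{-i(-2)α} and e^{-i(2)γ}:
Half-angle: c=0.956875, s=0.290501. N=√(1·120·120·1)=120.000000
k∈{4,5} keeps every argument non-negative
  k=4: (−1)^0·120.0000/(24)·0.9569^2·0.2905^4 = +0.032604
  k=5: (−1)^1·120.0000/(120)·0.9569^0·0.2905^6 = -0.000601
d^3_{-2,2}(0.5895) = +0.032604 -0.000601 = +0.032003
Phases: e^{-i·(-2)·1.7781}=-0.915275-0.402831i, e^{-i·(2)·3.4388}=+0.828476-0.560024i ⇒ D=-0.031487+0.005723i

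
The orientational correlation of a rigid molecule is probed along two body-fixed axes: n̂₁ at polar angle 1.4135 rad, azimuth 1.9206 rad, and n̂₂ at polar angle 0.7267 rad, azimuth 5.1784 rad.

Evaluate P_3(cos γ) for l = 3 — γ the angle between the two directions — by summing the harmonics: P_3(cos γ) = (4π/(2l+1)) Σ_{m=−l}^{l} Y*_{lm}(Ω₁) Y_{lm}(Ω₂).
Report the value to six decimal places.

0.419865

Addition theorem: P_3(cos γ) = (4π/7) Σ_m Y*_{lm}(Ω₁) Y_{lm}(Ω₂), m = −3…3:
  term(m=-3) = -0.04623 + 0.01680j   from Y*(Ω₁)=0.34855 - 0.20021j, Y(Ω₂)=-0.12055 - 0.02104j
  term(m=-2) = 0.05124 - 0.01213j   from Y*(Ω₁)=-0.11948 - 0.10056j, Y(Ω₂)=-0.20102 + 0.27069j
  term(m=-1) = 0.10707 - 0.01250j   from Y*(Ω₁)=0.09597 - 0.26307j, Y(Ω₂)=0.17297 + 0.34391j
  term(m=+0) = 0.00972 + 0.00000j   from Y*(Ω₁)=-0.16820 + 0.00000j, Y(Ω₂)=-0.05778 + 0.00000j
  term(m=+1) = 0.10707 + 0.01250j   from Y*(Ω₁)=-0.09597 - 0.26307j, Y(Ω₂)=-0.17297 + 0.34391j
  term(m=+2) = 0.05124 + 0.01213j   from Y*(Ω₁)=-0.11948 + 0.10056j, Y(Ω₂)=-0.20102 - 0.27069j
  term(m=+3) = -0.04623 - 0.01680j   from Y*(Ω₁)=-0.34855 - 0.20021j, Y(Ω₂)=0.12055 - 0.02104j
Accumulated sum 0.23388 + 0.00000j; after 4π/(2l+1) scaling, 0.41987 + 0.00000j ⇒ P_3 = 0.419865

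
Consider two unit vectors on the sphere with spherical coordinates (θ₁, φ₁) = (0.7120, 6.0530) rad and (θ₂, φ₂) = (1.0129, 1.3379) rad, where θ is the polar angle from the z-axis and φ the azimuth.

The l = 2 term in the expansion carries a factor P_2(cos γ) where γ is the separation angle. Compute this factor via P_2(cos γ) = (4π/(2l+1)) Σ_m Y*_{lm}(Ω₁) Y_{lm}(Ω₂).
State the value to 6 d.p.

Summing Y*_{l m}(θ₁,φ₁)·Y_{l m}(θ₂,φ₂) over m ∈ [−2, 2]; prefactor 4π/(2·2+1) = 2.513274:
  m=-2: Y*=+0.147720-0.073256i  Y=-0.248396-0.124865i  product -0.045840-0.000249i
  m=-1: Y*=+0.372041-0.087184i  Y=+0.080081-0.337607i  product +0.000359-0.132585i
  m=+0: Y*=+0.226894-0.000000i  Y=-0.050210+0.000000i  product -0.011392+0.000000i
  m=+1: Y*=-0.372041-0.087184i  Y=-0.080081-0.337607i  product +0.000359+0.132585i
  m=+2: Y*=+0.147720+0.073256i  Y=-0.248396+0.124865i  product -0.045840+0.000249i
Σ over m = -0.102354-0.000000i; ×(4π/5) → -0.257244-0.000000i. Real part: -0.257244

-0.257244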